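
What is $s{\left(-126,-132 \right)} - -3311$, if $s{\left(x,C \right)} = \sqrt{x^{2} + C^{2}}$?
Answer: $3311 + 30 \sqrt{37} \approx 3493.5$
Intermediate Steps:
$s{\left(x,C \right)} = \sqrt{C^{2} + x^{2}}$
$s{\left(-126,-132 \right)} - -3311 = \sqrt{\left(-132\right)^{2} + \left(-126\right)^{2}} - -3311 = \sqrt{17424 + 15876} + 3311 = \sqrt{33300} + 3311 = 30 \sqrt{37} + 3311 = 3311 + 30 \sqrt{37}$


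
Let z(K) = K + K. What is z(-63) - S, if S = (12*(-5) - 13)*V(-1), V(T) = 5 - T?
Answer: 312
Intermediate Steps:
z(K) = 2*K
S = -438 (S = (12*(-5) - 13)*(5 - 1*(-1)) = (-60 - 13)*(5 + 1) = -73*6 = -438)
z(-63) - S = 2*(-63) - 1*(-438) = -126 + 438 = 312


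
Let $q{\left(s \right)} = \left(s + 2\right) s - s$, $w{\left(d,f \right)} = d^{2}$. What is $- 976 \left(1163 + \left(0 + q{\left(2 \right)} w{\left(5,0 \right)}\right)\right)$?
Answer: $-1281488$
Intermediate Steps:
$q{\left(s \right)} = - s + s \left(2 + s\right)$ ($q{\left(s \right)} = \left(2 + s\right) s - s = s \left(2 + s\right) - s = - s + s \left(2 + s\right)$)
$- 976 \left(1163 + \left(0 + q{\left(2 \right)} w{\left(5,0 \right)}\right)\right) = - 976 \left(1163 + \left(0 + 2 \left(1 + 2\right) 5^{2}\right)\right) = - 976 \left(1163 + \left(0 + 2 \cdot 3 \cdot 25\right)\right) = - 976 \left(1163 + \left(0 + 6 \cdot 25\right)\right) = - 976 \left(1163 + \left(0 + 150\right)\right) = - 976 \left(1163 + 150\right) = \left(-976\right) 1313 = -1281488$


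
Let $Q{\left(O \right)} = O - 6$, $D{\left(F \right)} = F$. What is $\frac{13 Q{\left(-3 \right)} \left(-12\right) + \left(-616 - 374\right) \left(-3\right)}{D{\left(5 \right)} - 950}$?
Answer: $- \frac{162}{35} \approx -4.6286$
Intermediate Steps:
$Q{\left(O \right)} = -6 + O$ ($Q{\left(O \right)} = O - 6 = -6 + O$)
$\frac{13 Q{\left(-3 \right)} \left(-12\right) + \left(-616 - 374\right) \left(-3\right)}{D{\left(5 \right)} - 950} = \frac{13 \left(-6 - 3\right) \left(-12\right) + \left(-616 - 374\right) \left(-3\right)}{5 - 950} = \frac{13 \left(-9\right) \left(-12\right) + \left(-616 - 374\right) \left(-3\right)}{-945} = \left(\left(-117\right) \left(-12\right) - -2970\right) \left(- \frac{1}{945}\right) = \left(1404 + 2970\right) \left(- \frac{1}{945}\right) = 4374 \left(- \frac{1}{945}\right) = - \frac{162}{35}$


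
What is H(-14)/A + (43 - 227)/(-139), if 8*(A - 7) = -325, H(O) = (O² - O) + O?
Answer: -168456/37391 ≈ -4.5053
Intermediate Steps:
H(O) = O²
A = -269/8 (A = 7 + (⅛)*(-325) = 7 - 325/8 = -269/8 ≈ -33.625)
H(-14)/A + (43 - 227)/(-139) = (-14)²/(-269/8) + (43 - 227)/(-139) = 196*(-8/269) - 184*(-1/139) = -1568/269 + 184/139 = -168456/37391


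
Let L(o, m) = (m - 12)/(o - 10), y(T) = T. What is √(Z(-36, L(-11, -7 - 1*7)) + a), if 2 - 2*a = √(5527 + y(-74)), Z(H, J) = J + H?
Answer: √(-59556 - 882*√5453)/42 ≈ 8.4074*I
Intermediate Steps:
L(o, m) = (-12 + m)/(-10 + o)
Z(H, J) = H + J
a = 1 - √5453/2 (a = 1 - √(5527 - 74)/2 = 1 - √5453/2 ≈ -35.922)
√(Z(-36, L(-11, -7 - 1*7)) + a) = √((-36 + (-12 + (-7 - 1*7))/(-10 - 11)) + (1 - √5453/2)) = √((-36 + (-12 + (-7 - 7))/(-21)) + (1 - √5453/2)) = √((-36 - (-12 - 14)/21) + (1 - √5453/2)) = √((-36 - 1/21*(-26)) + (1 - √5453/2)) = √((-36 + 26/21) + (1 - √5453/2)) = √(-730/21 + (1 - √5453/2)) = √(-709/21 - √5453/2)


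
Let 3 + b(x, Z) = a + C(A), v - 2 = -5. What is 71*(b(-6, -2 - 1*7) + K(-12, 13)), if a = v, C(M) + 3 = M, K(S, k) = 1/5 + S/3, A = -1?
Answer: -4899/5 ≈ -979.80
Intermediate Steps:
K(S, k) = ⅕ + S/3 (K(S, k) = 1*(⅕) + S*(⅓) = ⅕ + S/3)
C(M) = -3 + M
v = -3 (v = 2 - 5 = -3)
a = -3
b(x, Z) = -10 (b(x, Z) = -3 + (-3 + (-3 - 1)) = -3 + (-3 - 4) = -3 - 7 = -10)
71*(b(-6, -2 - 1*7) + K(-12, 13)) = 71*(-10 + (⅕ + (⅓)*(-12))) = 71*(-10 + (⅕ - 4)) = 71*(-10 - 19/5) = 71*(-69/5) = -4899/5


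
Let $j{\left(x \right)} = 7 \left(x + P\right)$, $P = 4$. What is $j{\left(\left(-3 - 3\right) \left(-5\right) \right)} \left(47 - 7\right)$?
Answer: $9520$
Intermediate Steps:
$j{\left(x \right)} = 28 + 7 x$ ($j{\left(x \right)} = 7 \left(x + 4\right) = 7 \left(4 + x\right) = 28 + 7 x$)
$j{\left(\left(-3 - 3\right) \left(-5\right) \right)} \left(47 - 7\right) = \left(28 + 7 \left(-3 - 3\right) \left(-5\right)\right) \left(47 - 7\right) = \left(28 + 7 \left(\left(-6\right) \left(-5\right)\right)\right) \left(47 - 7\right) = \left(28 + 7 \cdot 30\right) 40 = \left(28 + 210\right) 40 = 238 \cdot 40 = 9520$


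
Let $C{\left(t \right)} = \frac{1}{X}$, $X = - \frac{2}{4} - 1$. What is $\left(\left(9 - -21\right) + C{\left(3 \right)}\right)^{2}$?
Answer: $\frac{7744}{9} \approx 860.44$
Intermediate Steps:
$X = - \frac{3}{2}$ ($X = \left(-2\right) \frac{1}{4} - 1 = - \frac{1}{2} - 1 = - \frac{3}{2} \approx -1.5$)
$C{\left(t \right)} = - \frac{2}{3}$ ($C{\left(t \right)} = \frac{1}{- \frac{3}{2}} = - \frac{2}{3}$)
$\left(\left(9 - -21\right) + C{\left(3 \right)}\right)^{2} = \left(\left(9 - -21\right) - \frac{2}{3}\right)^{2} = \left(\left(9 + 21\right) - \frac{2}{3}\right)^{2} = \left(30 - \frac{2}{3}\right)^{2} = \left(\frac{88}{3}\right)^{2} = \frac{7744}{9}$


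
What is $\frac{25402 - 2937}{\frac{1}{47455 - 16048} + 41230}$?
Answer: $\frac{705558255}{1294910611} \approx 0.54487$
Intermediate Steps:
$\frac{25402 - 2937}{\frac{1}{47455 - 16048} + 41230} = \frac{25402 - 2937}{\frac{1}{31407} + 41230} = \frac{22465}{\frac{1}{31407} + 41230} = \frac{22465}{\frac{1294910611}{31407}} = 22465 \cdot \frac{31407}{1294910611} = \frac{705558255}{1294910611}$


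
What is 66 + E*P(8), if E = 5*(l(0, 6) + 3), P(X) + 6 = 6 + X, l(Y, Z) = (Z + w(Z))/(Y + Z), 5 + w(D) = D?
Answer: 698/3 ≈ 232.67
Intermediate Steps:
w(D) = -5 + D
l(Y, Z) = (-5 + 2*Z)/(Y + Z) (l(Y, Z) = (Z + (-5 + Z))/(Y + Z) = (-5 + 2*Z)/(Y + Z))
P(X) = X (P(X) = -6 + (6 + X) = X)
E = 125/6 (E = 5*((-5 + 2*6)/(0 + 6) + 3) = 5*((-5 + 12)/6 + 3) = 5*((1/6)*7 + 3) = 5*(7/6 + 3) = 5*(25/6) = 125/6 ≈ 20.833)
66 + E*P(8) = 66 + (125/6)*8 = 66 + 500/3 = 698/3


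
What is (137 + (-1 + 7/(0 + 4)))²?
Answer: 303601/16 ≈ 18975.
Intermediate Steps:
(137 + (-1 + 7/(0 + 4)))² = (137 + (-1 + 7/4))² = (137 + ¾)² = (551/4)² = 303601/16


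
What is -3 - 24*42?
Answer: -1011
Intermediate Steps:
-3 - 24*42 = -3 - 1008 = -1011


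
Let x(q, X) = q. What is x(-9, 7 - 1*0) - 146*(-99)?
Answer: 14445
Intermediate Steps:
x(-9, 7 - 1*0) - 146*(-99) = -9 - 146*(-99) = -9 + 14454 = 14445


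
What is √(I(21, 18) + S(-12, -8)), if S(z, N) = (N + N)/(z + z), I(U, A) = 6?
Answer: 2*√15/3 ≈ 2.5820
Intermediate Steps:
S(z, N) = N/z (S(z, N) = (2*N)/((2*z)) = (2*N)*(1/(2*z)) = N/z)
√(I(21, 18) + S(-12, -8)) = √(6 - 8/(-12)) = √(6 - 8*(-1/12)) = √(6 + ⅔) = √(20/3) = 2*√15/3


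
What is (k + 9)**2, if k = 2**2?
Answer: 169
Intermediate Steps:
k = 4
(k + 9)**2 = (4 + 9)**2 = 13**2 = 169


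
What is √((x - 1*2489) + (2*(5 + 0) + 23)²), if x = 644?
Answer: 6*I*√21 ≈ 27.495*I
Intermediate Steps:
√((x - 1*2489) + (2*(5 + 0) + 23)²) = √((644 - 1*2489) + (2*(5 + 0) + 23)²) = √((644 - 2489) + (2*5 + 23)²) = √(-1845 + (10 + 23)²) = √(-1845 + 33²) = √(-1845 + 1089) = √(-756) = 6*I*√21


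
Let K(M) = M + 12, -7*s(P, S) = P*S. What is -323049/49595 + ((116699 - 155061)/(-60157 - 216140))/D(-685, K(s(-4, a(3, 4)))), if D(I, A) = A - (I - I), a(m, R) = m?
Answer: -611099938097/93963083760 ≈ -6.5036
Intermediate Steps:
s(P, S) = -P*S/7
K(M) = 12 + M
D(I, A) = A (D(I, A) = A - 1*0 = A + 0 = A)
-323049/49595 + ((116699 - 155061)/(-60157 - 216140))/D(-685, K(s(-4, a(3, 4)))) = -323049/49595 + ((116699 - 155061)/(-60157 - 216140))/(12 - ⅐*(-4)*3) = -323049*1/49595 + (-38362/(-276297))/(12 + 12/7) = -323049/49595 + (-38362*(-1/276297))/(96/7) = -323049/49595 + (38362/276297)*(7/96) = -323049/49595 + 19181/1894608 = -611099938097/93963083760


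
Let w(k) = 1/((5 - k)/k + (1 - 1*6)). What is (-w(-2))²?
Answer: 4/289 ≈ 0.013841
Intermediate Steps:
w(k) = 1/(-5 + (5 - k)/k) (w(k) = 1/((5 - k)/k + (1 - 6)) = 1/((5 - k)/k - 5) = 1/(-5 + (5 - k)/k))
(-w(-2))² = (-(-1)*(-2)/(-5 + 6*(-2)))² = (-(-1)*(-2)/(-5 - 12))² = (-(-1)*(-2)/(-17))² = (-(-1)*(-2)*(-1)/17)² = (-1*(-2/17))² = (2/17)² = 4/289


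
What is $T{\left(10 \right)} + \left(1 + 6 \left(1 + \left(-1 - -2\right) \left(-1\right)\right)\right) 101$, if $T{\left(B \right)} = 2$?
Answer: $103$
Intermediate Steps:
$T{\left(10 \right)} + \left(1 + 6 \left(1 + \left(-1 - -2\right) \left(-1\right)\right)\right) 101 = 2 + \left(1 + 6 \left(1 + \left(-1 - -2\right) \left(-1\right)\right)\right) 101 = 2 + \left(1 + 6 \left(1 + \left(-1 + 2\right) \left(-1\right)\right)\right) 101 = 2 + \left(1 + 6 \left(1 + 1 \left(-1\right)\right)\right) 101 = 2 + \left(1 + 6 \left(1 - 1\right)\right) 101 = 2 + \left(1 + 6 \cdot 0\right) 101 = 2 + \left(1 + 0\right) 101 = 2 + 1 \cdot 101 = 2 + 101 = 103$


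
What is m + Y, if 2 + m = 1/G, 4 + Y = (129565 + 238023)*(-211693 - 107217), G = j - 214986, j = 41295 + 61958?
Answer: -13098179038046039/111733 ≈ -1.1723e+11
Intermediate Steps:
j = 103253
G = -111733 (G = 103253 - 214986 = -111733)
Y = -117227489084 (Y = -4 + (129565 + 238023)*(-211693 - 107217) = -4 + 367588*(-318910) = -4 - 117227489080 = -117227489084)
m = -223467/111733 (m = -2 + 1/(-111733) = -2 - 1/111733 = -223467/111733 ≈ -2.0000)
m + Y = -223467/111733 - 117227489084 = -13098179038046039/111733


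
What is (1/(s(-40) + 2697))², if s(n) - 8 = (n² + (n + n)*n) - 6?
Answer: 1/56235001 ≈ 1.7783e-8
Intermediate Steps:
s(n) = 2 + 3*n² (s(n) = 8 + ((n² + (n + n)*n) - 6) = 8 + ((n² + (2*n)*n) - 6) = 8 + ((n² + 2*n²) - 6) = 8 + (3*n² - 6) = 8 + (-6 + 3*n²) = 2 + 3*n²)
(1/(s(-40) + 2697))² = (1/((2 + 3*(-40)²) + 2697))² = (1/((2 + 3*1600) + 2697))² = (1/((2 + 4800) + 2697))² = (1/(4802 + 2697))² = (1/7499)² = 1/56235001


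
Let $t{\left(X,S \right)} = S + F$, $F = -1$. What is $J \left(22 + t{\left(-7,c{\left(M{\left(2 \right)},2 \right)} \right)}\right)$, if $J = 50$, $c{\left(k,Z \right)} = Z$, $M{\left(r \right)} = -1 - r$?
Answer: $1150$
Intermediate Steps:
$t{\left(X,S \right)} = -1 + S$ ($t{\left(X,S \right)} = S - 1 = -1 + S$)
$J \left(22 + t{\left(-7,c{\left(M{\left(2 \right)},2 \right)} \right)}\right) = 50 \left(22 + \left(-1 + 2\right)\right) = 50 \left(22 + 1\right) = 50 \cdot 23 = 1150$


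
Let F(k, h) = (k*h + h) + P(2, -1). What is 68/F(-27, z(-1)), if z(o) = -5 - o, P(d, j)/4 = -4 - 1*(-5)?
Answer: 17/27 ≈ 0.62963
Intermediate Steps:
P(d, j) = 4 (P(d, j) = 4*(-4 - 1*(-5)) = 4*(-4 + 5) = 4*1 = 4)
F(k, h) = 4 + h + h*k (F(k, h) = (k*h + h) + 4 = (h*k + h) + 4 = (h + h*k) + 4 = 4 + h + h*k)
68/F(-27, z(-1)) = 68/(4 + (-5 - 1*(-1)) + (-5 - 1*(-1))*(-27)) = 68/(4 + (-5 + 1) + (-5 + 1)*(-27)) = 68/(4 - 4 - 4*(-27)) = 68/(4 - 4 + 108) = 68/108 = 68*(1/108) = 17/27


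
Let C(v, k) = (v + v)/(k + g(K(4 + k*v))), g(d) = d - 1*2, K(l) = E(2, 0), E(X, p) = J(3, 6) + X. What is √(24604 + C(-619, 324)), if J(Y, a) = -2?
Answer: 25*√1020257/161 ≈ 156.84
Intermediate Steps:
E(X, p) = -2 + X
K(l) = 0 (K(l) = -2 + 2 = 0)
g(d) = -2 + d (g(d) = d - 2 = -2 + d)
C(v, k) = 2*v/(-2 + k) (C(v, k) = (v + v)/(k + (-2 + 0)) = (2*v)/(k - 2) = (2*v)/(-2 + k) = 2*v/(-2 + k))
√(24604 + C(-619, 324)) = √(24604 + 2*(-619)/(-2 + 324)) = √(24604 + 2*(-619)/322) = √(24604 + 2*(-619)*(1/322)) = √(24604 - 619/161) = √(3960625/161) = 25*√1020257/161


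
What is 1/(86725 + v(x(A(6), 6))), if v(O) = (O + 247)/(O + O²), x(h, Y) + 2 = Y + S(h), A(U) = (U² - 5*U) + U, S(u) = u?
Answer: 272/23589463 ≈ 1.1531e-5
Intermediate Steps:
A(U) = U² - 4*U
x(h, Y) = -2 + Y + h (x(h, Y) = -2 + (Y + h) = -2 + Y + h)
v(O) = (247 + O)/(O + O²)
1/(86725 + v(x(A(6), 6))) = 1/(86725 + (247 + (-2 + 6 + 6*(-4 + 6)))/((-2 + 6 + 6*(-4 + 6))*(1 + (-2 + 6 + 6*(-4 + 6))))) = 1/(86725 + (247 + (-2 + 6 + 6*2))/((-2 + 6 + 6*2)*(1 + (-2 + 6 + 6*2)))) = 1/(86725 + (247 + (-2 + 6 + 12))/((-2 + 6 + 12)*(1 + (-2 + 6 + 12)))) = 1/(86725 + (247 + 16)/(16*(1 + 16))) = 1/(86725 + (1/16)*263/17) = 1/(86725 + (1/16)*(1/17)*263) = 1/(86725 + 263/272) = 1/(23589463/272) = 272/23589463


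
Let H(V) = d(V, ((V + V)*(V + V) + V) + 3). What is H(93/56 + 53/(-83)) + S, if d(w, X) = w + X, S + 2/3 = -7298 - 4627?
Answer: -193081269593/16202928 ≈ -11916.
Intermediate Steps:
S = -35777/3 (S = -⅔ + (-7298 - 4627) = -⅔ - 11925 = -35777/3 ≈ -11926.)
d(w, X) = X + w
H(V) = 3 + 2*V + 4*V² (H(V) = (((V + V)*(V + V) + V) + 3) + V = (((2*V)*(2*V) + V) + 3) + V = ((4*V² + V) + 3) + V = ((V + 4*V²) + 3) + V = (3 + V + 4*V²) + V = 3 + 2*V + 4*V²)
H(93/56 + 53/(-83)) + S = (3 + 2*(93/56 + 53/(-83)) + 4*(93/56 + 53/(-83))²) - 35777/3 = (3 + 2*(93*(1/56) + 53*(-1/83)) + 4*(93*(1/56) + 53*(-1/83))²) - 35777/3 = (3 + 2*(93/56 - 53/83) + 4*(93/56 - 53/83)²) - 35777/3 = (3 + 2*(4751/4648) + 4*(4751/4648)²) - 35777/3 = (3 + 4751/2324 + 4*(22572001/21603904)) - 35777/3 = (3 + 4751/2324 + 22572001/5400976) - 35777/3 = 49816253/5400976 - 35777/3 = -193081269593/16202928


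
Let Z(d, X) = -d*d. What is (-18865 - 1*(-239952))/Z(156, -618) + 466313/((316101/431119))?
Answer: 1630783934857735/2564211312 ≈ 6.3598e+5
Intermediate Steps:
Z(d, X) = -d**2
(-18865 - 1*(-239952))/Z(156, -618) + 466313/((316101/431119)) = (-18865 - 1*(-239952))/((-1*156**2)) + 466313/((316101/431119)) = (-18865 + 239952)/((-1*24336)) + 466313/((316101*(1/431119))) = 221087/(-24336) + 466313/(316101/431119) = 221087*(-1/24336) + 466313*(431119/316101) = -221087/24336 + 201036394247/316101 = 1630783934857735/2564211312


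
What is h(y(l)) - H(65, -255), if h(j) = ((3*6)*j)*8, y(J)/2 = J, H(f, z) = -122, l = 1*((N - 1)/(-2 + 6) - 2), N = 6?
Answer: -94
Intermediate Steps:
l = -3/4 (l = 1*((6 - 1)/(-2 + 6) - 2) = 1*(5/4 - 2) = 1*(-3/4) = -3/4 ≈ -0.75000)
y(J) = 2*J
h(j) = 144*j (h(j) = (18*j)*8 = 144*j)
h(y(l)) - H(65, -255) = 144*(2*(-3/4)) - 1*(-122) = 144*(-3/2) + 122 = -216 + 122 = -94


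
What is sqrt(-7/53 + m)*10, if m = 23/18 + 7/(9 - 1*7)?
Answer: 20*sqrt(29362)/159 ≈ 21.554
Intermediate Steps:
m = 43/9 (m = 23*(1/18) + 7/(9 - 7) = 23/18 + 7/2 = 43/9 ≈ 4.7778)
sqrt(-7/53 + m)*10 = sqrt(-7/53 + 43/9)*10 = sqrt(2216/477)*10 = (2*sqrt(29362)/159)*10 = 20*sqrt(29362)/159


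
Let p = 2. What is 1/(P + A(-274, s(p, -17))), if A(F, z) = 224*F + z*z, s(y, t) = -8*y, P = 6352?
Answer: -1/54768 ≈ -1.8259e-5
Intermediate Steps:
A(F, z) = z**2 + 224*F (A(F, z) = 224*F + z**2 = z**2 + 224*F)
1/(P + A(-274, s(p, -17))) = 1/(6352 + ((-8*2)**2 + 224*(-274))) = 1/(6352 + ((-16)**2 - 61376)) = 1/(6352 + (256 - 61376)) = 1/(6352 - 61120) = 1/(-54768) = -1/54768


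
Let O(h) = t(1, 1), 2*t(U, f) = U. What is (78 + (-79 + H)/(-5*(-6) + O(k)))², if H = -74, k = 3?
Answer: 19820304/3721 ≈ 5326.6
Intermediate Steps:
t(U, f) = U/2
O(h) = ½ (O(h) = (½)*1 = ½)
(78 + (-79 + H)/(-5*(-6) + O(k)))² = (78 + (-79 - 74)/(-5*(-6) + ½))² = (78 - 153/(30 + ½))² = (78 - 153/61/2)² = (78 - 153*2/61)² = (78 - 306/61)² = (4452/61)² = 19820304/3721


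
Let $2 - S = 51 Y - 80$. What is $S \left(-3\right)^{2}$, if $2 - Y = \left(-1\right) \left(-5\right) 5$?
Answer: $11295$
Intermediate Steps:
$Y = -23$ ($Y = 2 - \left(-1\right) \left(-5\right) 5 = 2 - 5 \cdot 5 = 2 - 25 = -23$)
$S = 1255$ ($S = 2 - \left(51 \left(-23\right) - 80\right) = 2 - \left(-1173 - 80\right) = 2 - -1253 = 2 + 1253 = 1255$)
$S \left(-3\right)^{2} = 1255 \left(-3\right)^{2} = 1255 \cdot 9 = 11295$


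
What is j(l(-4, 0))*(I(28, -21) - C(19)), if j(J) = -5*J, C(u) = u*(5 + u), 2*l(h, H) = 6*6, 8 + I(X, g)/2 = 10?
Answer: 40680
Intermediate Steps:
I(X, g) = 4 (I(X, g) = -16 + 2*10 = -16 + 20 = 4)
l(h, H) = 18 (l(h, H) = (6*6)/2 = (½)*36 = 18)
j(l(-4, 0))*(I(28, -21) - C(19)) = (-5*18)*(4 - 19*(5 + 19)) = -90*(4 - 19*24) = -90*(4 - 1*456) = -90*(4 - 456) = -90*(-452) = 40680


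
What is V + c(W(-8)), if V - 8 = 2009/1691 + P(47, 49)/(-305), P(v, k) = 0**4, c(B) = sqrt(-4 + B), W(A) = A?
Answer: 15537/1691 + 2*I*sqrt(3) ≈ 9.188 + 3.4641*I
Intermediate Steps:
P(v, k) = 0
V = 15537/1691 (V = 8 + (2009/1691 + 0/(-305)) = 8 + (2009*(1/1691) + 0*(-1/305)) = 8 + (2009/1691 + 0) = 8 + 2009/1691 = 15537/1691 ≈ 9.1880)
V + c(W(-8)) = 15537/1691 + sqrt(-4 - 8) = 15537/1691 + sqrt(-12) = 15537/1691 + 2*I*sqrt(3)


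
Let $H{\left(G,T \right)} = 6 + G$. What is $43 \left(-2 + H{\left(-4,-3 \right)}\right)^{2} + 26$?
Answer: $26$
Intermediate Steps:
$43 \left(-2 + H{\left(-4,-3 \right)}\right)^{2} + 26 = 43 \left(-2 + \left(6 - 4\right)\right)^{2} + 26 = 43 \left(-2 + 2\right)^{2} + 26 = 43 \cdot 0^{2} + 26 = 43 \cdot 0 + 26 = 0 + 26 = 26$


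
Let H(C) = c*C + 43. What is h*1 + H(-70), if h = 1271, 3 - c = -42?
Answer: -1836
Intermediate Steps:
c = 45 (c = 3 - 1*(-42) = 3 + 42 = 45)
H(C) = 43 + 45*C (H(C) = 45*C + 43 = 43 + 45*C)
h*1 + H(-70) = 1271*1 + (43 + 45*(-70)) = 1271 + (43 - 3150) = 1271 - 3107 = -1836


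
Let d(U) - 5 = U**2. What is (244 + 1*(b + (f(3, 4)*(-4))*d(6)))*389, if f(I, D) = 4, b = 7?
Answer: -157545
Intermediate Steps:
d(U) = 5 + U**2
(244 + 1*(b + (f(3, 4)*(-4))*d(6)))*389 = (244 + 1*(7 + (4*(-4))*(5 + 6**2)))*389 = (244 + 1*(7 - 16*(5 + 36)))*389 = (244 + 1*(7 - 16*41))*389 = (244 + 1*(7 - 656))*389 = (244 + 1*(-649))*389 = (244 - 649)*389 = -405*389 = -157545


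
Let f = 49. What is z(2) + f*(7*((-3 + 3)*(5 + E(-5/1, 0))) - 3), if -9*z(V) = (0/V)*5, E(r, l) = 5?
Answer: -147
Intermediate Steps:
z(V) = 0 (z(V) = -0/V*5/9 = -0*5 = -1/9*0 = 0)
z(2) + f*(7*((-3 + 3)*(5 + E(-5/1, 0))) - 3) = 0 + 49*(7*((-3 + 3)*(5 + 5)) - 3) = 0 + 49*(7*(0*10) - 3) = 0 + 49*(7*0 - 3) = 0 + 49*(0 - 3) = 0 + 49*(-3) = 0 - 147 = -147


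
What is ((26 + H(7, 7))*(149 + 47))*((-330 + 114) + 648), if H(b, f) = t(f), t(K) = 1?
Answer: 2286144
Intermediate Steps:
H(b, f) = 1
((26 + H(7, 7))*(149 + 47))*((-330 + 114) + 648) = ((26 + 1)*(149 + 47))*((-330 + 114) + 648) = (27*196)*(-216 + 648) = 5292*432 = 2286144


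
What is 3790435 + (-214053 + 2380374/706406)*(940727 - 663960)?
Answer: -20923068840054419/353203 ≈ -5.9238e+10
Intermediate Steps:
3790435 + (-214053 + 2380374/706406)*(940727 - 663960) = 3790435 + (-214053 + 2380374*(1/706406))*276767 = 3790435 + (-214053 + 1190187/353203)*276767 = 3790435 - 75602971572/353203*276767 = 3790435 - 20924407633067724/353203 = -20923068840054419/353203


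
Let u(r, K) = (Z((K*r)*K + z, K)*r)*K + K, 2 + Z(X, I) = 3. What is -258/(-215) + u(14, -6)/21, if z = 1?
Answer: -108/35 ≈ -3.0857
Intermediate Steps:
Z(X, I) = 1 (Z(X, I) = -2 + 3 = 1)
u(r, K) = K + K*r (u(r, K) = (1*r)*K + K = r*K + K = K*r + K = K + K*r)
-258/(-215) + u(14, -6)/21 = -258/(-215) - 6*(1 + 14)/21 = -258*(-1/215) - 6*15*(1/21) = 6/5 - 90*1/21 = 6/5 - 30/7 = -108/35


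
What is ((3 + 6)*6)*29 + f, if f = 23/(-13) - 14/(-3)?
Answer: 61187/39 ≈ 1568.9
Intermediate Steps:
f = 113/39 (f = 23*(-1/13) - 14*(-⅓) = -23/13 + 14/3 = 113/39 ≈ 2.8974)
((3 + 6)*6)*29 + f = ((3 + 6)*6)*29 + 113/39 = (9*6)*29 + 113/39 = 54*29 + 113/39 = 1566 + 113/39 = 61187/39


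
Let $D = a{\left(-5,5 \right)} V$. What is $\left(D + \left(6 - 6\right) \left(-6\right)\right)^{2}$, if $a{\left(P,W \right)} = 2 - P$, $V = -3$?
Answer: $441$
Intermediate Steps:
$D = -21$ ($D = \left(2 - -5\right) \left(-3\right) = \left(2 + 5\right) \left(-3\right) = 7 \left(-3\right) = -21$)
$\left(D + \left(6 - 6\right) \left(-6\right)\right)^{2} = \left(-21 + \left(6 - 6\right) \left(-6\right)\right)^{2} = \left(-21 + 0 \left(-6\right)\right)^{2} = \left(-21 + 0\right)^{2} = \left(-21\right)^{2} = 441$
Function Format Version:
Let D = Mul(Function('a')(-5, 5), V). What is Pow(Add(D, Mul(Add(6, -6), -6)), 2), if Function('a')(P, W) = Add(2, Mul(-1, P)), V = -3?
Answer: 441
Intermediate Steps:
D = -21 (D = Mul(Add(2, Mul(-1, -5)), -3) = Mul(Add(2, 5), -3) = Mul(7, -3) = -21)
Pow(Add(D, Mul(Add(6, -6), -6)), 2) = Pow(Add(-21, Mul(Add(6, -6), -6)), 2) = Pow(Add(-21, Mul(0, -6)), 2) = Pow(Add(-21, 0), 2) = Pow(-21, 2) = 441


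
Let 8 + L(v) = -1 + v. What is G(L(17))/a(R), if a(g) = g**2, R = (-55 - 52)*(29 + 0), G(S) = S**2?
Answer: 64/9628609 ≈ 6.6469e-6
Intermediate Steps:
L(v) = -9 + v (L(v) = -8 + (-1 + v) = -9 + v)
R = -3103 (R = -107*29 = -3103)
G(L(17))/a(R) = (-9 + 17)**2/((-3103)**2) = 8**2/9628609 = 64*(1/9628609) = 64/9628609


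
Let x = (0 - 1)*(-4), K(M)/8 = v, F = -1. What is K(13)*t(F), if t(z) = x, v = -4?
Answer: -128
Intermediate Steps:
K(M) = -32 (K(M) = 8*(-4) = -32)
x = 4 (x = -1*(-4) = 4)
t(z) = 4
K(13)*t(F) = -32*4 = -128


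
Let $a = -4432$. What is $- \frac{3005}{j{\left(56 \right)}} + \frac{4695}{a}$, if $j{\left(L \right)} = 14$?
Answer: $- \frac{6691945}{31024} \approx -215.7$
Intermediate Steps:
$- \frac{3005}{j{\left(56 \right)}} + \frac{4695}{a} = - \frac{3005}{14} + \frac{4695}{-4432} = \left(-3005\right) \frac{1}{14} + 4695 \left(- \frac{1}{4432}\right) = - \frac{3005}{14} - \frac{4695}{4432} = - \frac{6691945}{31024}$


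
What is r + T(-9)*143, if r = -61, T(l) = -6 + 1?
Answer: -776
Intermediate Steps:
T(l) = -5
r + T(-9)*143 = -61 - 5*143 = -61 - 715 = -776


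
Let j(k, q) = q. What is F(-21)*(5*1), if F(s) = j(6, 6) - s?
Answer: 135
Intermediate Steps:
F(s) = 6 - s
F(-21)*(5*1) = (6 - 1*(-21))*(5*1) = (6 + 21)*5 = 27*5 = 135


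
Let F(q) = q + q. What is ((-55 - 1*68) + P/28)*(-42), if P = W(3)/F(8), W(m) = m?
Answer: 165303/32 ≈ 5165.7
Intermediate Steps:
F(q) = 2*q
P = 3/16 (P = 3/((2*8)) = 3/16 ≈ 0.18750)
((-55 - 1*68) + P/28)*(-42) = ((-55 - 1*68) + (3/16)/28)*(-42) = ((-55 - 68) + (3/16)*(1/28))*(-42) = (-123 + 3/448)*(-42) = -55101/448*(-42) = 165303/32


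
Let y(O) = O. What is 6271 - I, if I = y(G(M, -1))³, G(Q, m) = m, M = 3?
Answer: 6272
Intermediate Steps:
I = -1 (I = (-1)³ = -1)
6271 - I = 6271 - 1*(-1) = 6271 + 1 = 6272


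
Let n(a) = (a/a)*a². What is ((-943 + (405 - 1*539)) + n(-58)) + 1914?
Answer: 4201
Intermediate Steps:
n(a) = a² (n(a) = 1*a² = a²)
((-943 + (405 - 1*539)) + n(-58)) + 1914 = ((-943 + (405 - 1*539)) + (-58)²) + 1914 = ((-943 + (405 - 539)) + 3364) + 1914 = ((-943 - 134) + 3364) + 1914 = (-1077 + 3364) + 1914 = 2287 + 1914 = 4201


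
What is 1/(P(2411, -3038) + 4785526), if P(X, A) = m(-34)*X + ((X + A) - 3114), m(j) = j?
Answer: 1/4699811 ≈ 2.1277e-7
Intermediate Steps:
P(X, A) = -3114 + A - 33*X (P(X, A) = -34*X + ((X + A) - 3114) = -34*X + ((A + X) - 3114) = -34*X + (-3114 + A + X) = -3114 + A - 33*X)
1/(P(2411, -3038) + 4785526) = 1/((-3114 - 3038 - 33*2411) + 4785526) = 1/((-3114 - 3038 - 79563) + 4785526) = 1/(-85715 + 4785526) = 1/4699811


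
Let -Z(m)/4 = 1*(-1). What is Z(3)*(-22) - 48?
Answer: -136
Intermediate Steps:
Z(m) = 4 (Z(m) = -4*(-1) = 4)
Z(3)*(-22) - 48 = 4*(-22) - 48 = -88 - 48 = -136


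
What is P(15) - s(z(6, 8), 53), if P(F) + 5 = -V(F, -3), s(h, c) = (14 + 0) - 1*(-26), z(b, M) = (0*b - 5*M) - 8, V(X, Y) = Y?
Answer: -42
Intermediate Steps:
z(b, M) = -8 - 5*M (z(b, M) = (0 - 5*M) - 8 = -5*M - 8 = -8 - 5*M)
s(h, c) = 40 (s(h, c) = 14 + 26 = 40)
P(F) = -2 (P(F) = -5 - 1*(-3) = -5 + 3 = -2)
P(15) - s(z(6, 8), 53) = -2 - 1*40 = -2 - 40 = -42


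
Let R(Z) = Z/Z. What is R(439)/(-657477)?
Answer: -1/657477 ≈ -1.5210e-6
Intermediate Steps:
R(Z) = 1
R(439)/(-657477) = 1/(-657477) = 1*(-1/657477) = -1/657477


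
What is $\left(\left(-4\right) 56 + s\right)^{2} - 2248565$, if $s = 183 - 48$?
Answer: $-2240644$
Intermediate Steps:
$s = 135$
$\left(\left(-4\right) 56 + s\right)^{2} - 2248565 = \left(\left(-4\right) 56 + 135\right)^{2} - 2248565 = \left(-224 + 135\right)^{2} - 2248565 = \left(-89\right)^{2} - 2248565 = 7921 - 2248565 = -2240644$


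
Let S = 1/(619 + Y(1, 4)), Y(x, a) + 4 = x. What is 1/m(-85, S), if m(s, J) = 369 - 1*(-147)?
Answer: 1/516 ≈ 0.0019380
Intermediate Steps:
Y(x, a) = -4 + x
S = 1/616 (S = 1/(619 + (-4 + 1)) = 1/(619 - 3) = 1/616 ≈ 0.0016234)
m(s, J) = 516 (m(s, J) = 369 + 147 = 516)
1/m(-85, S) = 1/516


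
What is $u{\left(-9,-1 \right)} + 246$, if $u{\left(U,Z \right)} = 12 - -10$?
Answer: $268$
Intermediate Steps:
$u{\left(U,Z \right)} = 22$ ($u{\left(U,Z \right)} = 12 + 10 = 22$)
$u{\left(-9,-1 \right)} + 246 = 22 + 246 = 268$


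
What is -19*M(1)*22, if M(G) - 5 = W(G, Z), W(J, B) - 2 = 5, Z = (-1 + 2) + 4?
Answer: -5016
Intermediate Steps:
Z = 5 (Z = 1 + 4 = 5)
W(J, B) = 7 (W(J, B) = 2 + 5 = 7)
M(G) = 12 (M(G) = 5 + 7 = 12)
-19*M(1)*22 = -19*12*22 = -228*22 = -5016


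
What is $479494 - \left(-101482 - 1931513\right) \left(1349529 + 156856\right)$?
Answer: $3062473652569$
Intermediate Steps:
$479494 - \left(-101482 - 1931513\right) \left(1349529 + 156856\right) = 479494 - \left(-2032995\right) 1506385 = 479494 - -3062473173075 = 479494 + 3062473173075 = 3062473652569$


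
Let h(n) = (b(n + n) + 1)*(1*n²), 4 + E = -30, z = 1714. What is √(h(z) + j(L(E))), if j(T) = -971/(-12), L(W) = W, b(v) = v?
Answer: √362653292337/6 ≈ 1.0037e+5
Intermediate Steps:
E = -34 (E = -4 - 30 = -34)
j(T) = 971/12 (j(T) = -971*(-1/12) = 971/12)
h(n) = n²*(1 + 2*n) (h(n) = ((n + n) + 1)*(1*n²) = (2*n + 1)*n² = (1 + 2*n)*n² = n²*(1 + 2*n))
√(h(z) + j(L(E))) = √(1714²*(1 + 2*1714) + 971/12) = √(2937796*(1 + 3428) + 971/12) = √(2937796*3429 + 971/12) = √(10073702484 + 971/12) = √(120884430779/12) = √362653292337/6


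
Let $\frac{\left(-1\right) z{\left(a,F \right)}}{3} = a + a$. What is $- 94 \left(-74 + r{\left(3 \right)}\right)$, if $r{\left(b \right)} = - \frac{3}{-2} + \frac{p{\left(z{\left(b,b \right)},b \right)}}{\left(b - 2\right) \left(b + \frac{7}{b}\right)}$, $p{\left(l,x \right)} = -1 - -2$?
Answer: $\frac{54379}{8} \approx 6797.4$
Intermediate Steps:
$z{\left(a,F \right)} = - 6 a$ ($z{\left(a,F \right)} = - 3 \left(a + a\right) = - 3 \cdot 2 a = - 6 a$)
$p{\left(l,x \right)} = 1$ ($p{\left(l,x \right)} = -1 + 2 = 1$)
$r{\left(b \right)} = \frac{3}{2} + \frac{1}{\left(-2 + b\right) \left(b + \frac{7}{b}\right)}$ ($r{\left(b \right)} = - \frac{3}{-2} + 1 \frac{1}{\left(b - 2\right) \left(b + \frac{7}{b}\right)} = \left(-3\right) \left(- \frac{1}{2}\right) + 1 \frac{1}{\left(-2 + b\right) \left(b + \frac{7}{b}\right)} = \frac{3}{2} + 1 \frac{1}{\left(-2 + b\right) \left(b + \frac{7}{b}\right)} = \frac{3}{2} + \frac{1}{\left(-2 + b\right) \left(b + \frac{7}{b}\right)}$)
$- 94 \left(-74 + r{\left(3 \right)}\right) = - 94 \left(-74 + \frac{-42 - 6 \cdot 3^{2} + 3 \cdot 3^{3} + 23 \cdot 3}{2 \left(-14 + 3^{3} - 2 \cdot 3^{2} + 7 \cdot 3\right)}\right) = - 94 \left(-74 + \frac{-42 - 54 + 3 \cdot 27 + 69}{2 \left(-14 + 27 - 18 + 21\right)}\right) = - 94 \left(-74 + \frac{-42 - 54 + 81 + 69}{2 \left(-14 + 27 - 18 + 21\right)}\right) = - 94 \left(-74 + \frac{1}{2} \cdot \frac{1}{16} \cdot 54\right) = - 94 \left(-74 + \frac{27}{16}\right) = \left(-94\right) \left(- \frac{1157}{16}\right) = \frac{54379}{8}$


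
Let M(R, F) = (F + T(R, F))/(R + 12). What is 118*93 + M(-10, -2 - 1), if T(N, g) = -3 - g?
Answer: 21945/2 ≈ 10973.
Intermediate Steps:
M(R, F) = -3/(12 + R) (M(R, F) = (F + (-3 - F))/(R + 12) = -3/(12 + R))
118*93 + M(-10, -2 - 1) = 118*93 - 3/(12 - 10) = 10974 - 3/2 = 21945/2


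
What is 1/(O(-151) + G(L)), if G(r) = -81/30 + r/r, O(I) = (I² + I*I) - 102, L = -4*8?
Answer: 10/454983 ≈ 2.1979e-5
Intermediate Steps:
L = -32
O(I) = -102 + 2*I² (O(I) = (I² + I²) - 102 = 2*I² - 102 = -102 + 2*I²)
G(r) = -17/10 (G(r) = -81*1/30 + 1 = -27/10 + 1 = -17/10)
1/(O(-151) + G(L)) = 1/((-102 + 2*(-151)²) - 17/10) = 1/((-102 + 2*22801) - 17/10) = 1/((-102 + 45602) - 17/10) = 1/(45500 - 17/10) = 1/(454983/10) = 10/454983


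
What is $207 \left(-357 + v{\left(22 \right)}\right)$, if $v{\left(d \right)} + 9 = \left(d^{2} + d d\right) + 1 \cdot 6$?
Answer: $125856$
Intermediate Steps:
$v{\left(d \right)} = -3 + 2 d^{2}$ ($v{\left(d \right)} = -9 + \left(\left(d^{2} + d d\right) + 1 \cdot 6\right) = -9 + \left(\left(d^{2} + d^{2}\right) + 6\right) = -9 + \left(2 d^{2} + 6\right) = -9 + \left(6 + 2 d^{2}\right) = -3 + 2 d^{2}$)
$207 \left(-357 + v{\left(22 \right)}\right) = 207 \left(-357 - \left(3 - 2 \cdot 22^{2}\right)\right) = 207 \left(-357 + \left(-3 + 2 \cdot 484\right)\right) = 207 \left(-357 + \left(-3 + 968\right)\right) = 207 \left(-357 + 965\right) = 207 \cdot 608 = 125856$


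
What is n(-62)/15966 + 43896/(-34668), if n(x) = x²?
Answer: -2627684/2562543 ≈ -1.0254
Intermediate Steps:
n(-62)/15966 + 43896/(-34668) = (-62)²/15966 + 43896/(-34668) = 3844*(1/15966) + 43896*(-1/34668) = 1922/7983 - 3658/2889 = -2627684/2562543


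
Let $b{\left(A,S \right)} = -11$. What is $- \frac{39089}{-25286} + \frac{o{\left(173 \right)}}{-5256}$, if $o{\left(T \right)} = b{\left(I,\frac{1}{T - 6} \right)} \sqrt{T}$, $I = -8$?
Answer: $\frac{39089}{25286} + \frac{11 \sqrt{173}}{5256} \approx 1.5734$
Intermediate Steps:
$o{\left(T \right)} = - 11 \sqrt{T}$
$- \frac{39089}{-25286} + \frac{o{\left(173 \right)}}{-5256} = - \frac{39089}{-25286} + \frac{\left(-11\right) \sqrt{173}}{-5256} = \left(-39089\right) \left(- \frac{1}{25286}\right) + - 11 \sqrt{173} \left(- \frac{1}{5256}\right) = \frac{39089}{25286} + \frac{11 \sqrt{173}}{5256}$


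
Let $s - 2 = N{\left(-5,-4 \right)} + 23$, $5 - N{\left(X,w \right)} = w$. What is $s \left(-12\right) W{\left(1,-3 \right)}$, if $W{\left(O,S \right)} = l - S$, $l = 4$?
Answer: $-2856$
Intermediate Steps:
$W{\left(O,S \right)} = 4 - S$
$N{\left(X,w \right)} = 5 - w$
$s = 34$ ($s = 2 + \left(\left(5 - -4\right) + 23\right) = 2 + \left(\left(5 + 4\right) + 23\right) = 2 + \left(9 + 23\right) = 2 + 32 = 34$)
$s \left(-12\right) W{\left(1,-3 \right)} = 34 \left(-12\right) \left(4 - -3\right) = - 408 \left(4 + 3\right) = \left(-408\right) 7 = -2856$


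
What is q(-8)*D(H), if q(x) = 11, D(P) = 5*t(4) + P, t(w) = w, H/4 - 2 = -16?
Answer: -396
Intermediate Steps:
H = -56 (H = 8 + 4*(-16) = 8 - 64 = -56)
D(P) = 20 + P (D(P) = 5*4 + P = 20 + P)
q(-8)*D(H) = 11*(20 - 56) = 11*(-36) = -396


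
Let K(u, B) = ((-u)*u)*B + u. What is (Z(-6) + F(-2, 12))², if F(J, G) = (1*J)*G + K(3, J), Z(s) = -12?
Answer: 225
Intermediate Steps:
K(u, B) = u - B*u² (K(u, B) = (-u²)*B + u = -B*u² + u = u - B*u²)
F(J, G) = 3 - 9*J + G*J (F(J, G) = (1*J)*G + 3*(1 - 1*J*3) = J*G + 3*(1 - 3*J) = G*J + (3 - 9*J) = 3 - 9*J + G*J)
(Z(-6) + F(-2, 12))² = (-12 + (3 - 9*(-2) + 12*(-2)))² = (-12 + (3 + 18 - 24))² = (-12 - 3)² = (-15)² = 225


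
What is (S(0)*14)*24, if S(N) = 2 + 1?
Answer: 1008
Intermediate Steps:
S(N) = 3
(S(0)*14)*24 = (3*14)*24 = 42*24 = 1008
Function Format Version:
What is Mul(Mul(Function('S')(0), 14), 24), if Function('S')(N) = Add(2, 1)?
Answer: 1008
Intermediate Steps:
Function('S')(N) = 3
Mul(Mul(Function('S')(0), 14), 24) = Mul(Mul(3, 14), 24) = Mul(42, 24) = 1008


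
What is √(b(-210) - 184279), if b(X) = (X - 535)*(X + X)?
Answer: √128621 ≈ 358.64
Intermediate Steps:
b(X) = 2*X*(-535 + X) (b(X) = (-535 + X)*(2*X) = 2*X*(-535 + X))
√(b(-210) - 184279) = √(2*(-210)*(-535 - 210) - 184279) = √(2*(-210)*(-745) - 184279) = √(312900 - 184279) = √128621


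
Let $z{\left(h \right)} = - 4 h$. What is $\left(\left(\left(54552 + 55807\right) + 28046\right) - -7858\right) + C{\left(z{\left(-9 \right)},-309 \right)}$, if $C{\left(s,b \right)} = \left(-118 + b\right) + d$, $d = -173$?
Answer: $145663$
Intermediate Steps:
$C{\left(s,b \right)} = -291 + b$ ($C{\left(s,b \right)} = \left(-118 + b\right) - 173 = -291 + b$)
$\left(\left(\left(54552 + 55807\right) + 28046\right) - -7858\right) + C{\left(z{\left(-9 \right)},-309 \right)} = \left(\left(\left(54552 + 55807\right) + 28046\right) - -7858\right) - 600 = \left(\left(110359 + 28046\right) + 7858\right) - 600 = \left(138405 + 7858\right) - 600 = 146263 - 600 = 145663$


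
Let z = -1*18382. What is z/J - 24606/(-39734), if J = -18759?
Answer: 45845167/28668081 ≈ 1.5992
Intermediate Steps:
z = -18382
z/J - 24606/(-39734) = -18382/(-18759) - 24606/(-39734) = -18382*(-1/18759) - 24606*(-1/39734) = 1414/1443 + 12303/19867 = 45845167/28668081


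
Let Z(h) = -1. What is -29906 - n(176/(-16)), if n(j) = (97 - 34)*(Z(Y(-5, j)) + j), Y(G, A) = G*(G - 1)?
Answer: -29150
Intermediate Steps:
Y(G, A) = G*(-1 + G)
n(j) = -63 + 63*j (n(j) = (97 - 34)*(-1 + j) = 63*(-1 + j) = -63 + 63*j)
-29906 - n(176/(-16)) = -29906 - (-63 + 63*(176/(-16))) = -29906 - (-63 + 63*(176*(-1/16))) = -29906 - (-63 + 63*(-11)) = -29906 - (-63 - 693) = -29906 - 1*(-756) = -29906 + 756 = -29150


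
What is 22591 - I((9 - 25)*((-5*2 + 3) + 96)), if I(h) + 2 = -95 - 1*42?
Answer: 22730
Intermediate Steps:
I(h) = -139 (I(h) = -2 + (-95 - 1*42) = -2 + (-95 - 42) = -2 - 137 = -139)
22591 - I((9 - 25)*((-5*2 + 3) + 96)) = 22591 - 1*(-139) = 22591 + 139 = 22730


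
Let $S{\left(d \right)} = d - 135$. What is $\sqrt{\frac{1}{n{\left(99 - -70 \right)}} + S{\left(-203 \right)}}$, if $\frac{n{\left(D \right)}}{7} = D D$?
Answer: $\frac{5 i \sqrt{18921091}}{1183} \approx 18.385 i$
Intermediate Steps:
$n{\left(D \right)} = 7 D^{2}$ ($n{\left(D \right)} = 7 D D = 7 D^{2}$)
$S{\left(d \right)} = -135 + d$
$\sqrt{\frac{1}{n{\left(99 - -70 \right)}} + S{\left(-203 \right)}} = \sqrt{\frac{1}{7 \left(99 - -70\right)^{2}} - 338} = \sqrt{\frac{1}{7 \left(99 + 70\right)^{2}} - 338} = \sqrt{\frac{1}{7 \cdot 169^{2}} - 338} = \sqrt{\frac{1}{7 \cdot 28561} - 338} = \sqrt{\frac{1}{199927} - 338} = \sqrt{- \frac{67575325}{199927}} = \frac{5 i \sqrt{18921091}}{1183}$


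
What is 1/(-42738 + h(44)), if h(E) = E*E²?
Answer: 1/42446 ≈ 2.3559e-5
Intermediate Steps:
h(E) = E³
1/(-42738 + h(44)) = 1/(-42738 + 44³) = 1/(-42738 + 85184) = 1/42446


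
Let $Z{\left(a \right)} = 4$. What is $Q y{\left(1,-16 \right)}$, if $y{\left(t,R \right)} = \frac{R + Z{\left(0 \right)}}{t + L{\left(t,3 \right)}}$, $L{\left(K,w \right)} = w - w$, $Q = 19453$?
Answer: $-233436$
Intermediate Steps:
$L{\left(K,w \right)} = 0$
$y{\left(t,R \right)} = \frac{4 + R}{t}$ ($y{\left(t,R \right)} = \frac{R + 4}{t + 0} = \frac{4 + R}{t}$)
$Q y{\left(1,-16 \right)} = 19453 \frac{4 - 16}{1} = 19453 \cdot 1 \left(-12\right) = 19453 \left(-12\right) = -233436$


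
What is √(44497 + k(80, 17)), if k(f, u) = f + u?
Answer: √44594 ≈ 211.17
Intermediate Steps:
√(44497 + k(80, 17)) = √(44497 + (80 + 17)) = √(44497 + 97) = √44594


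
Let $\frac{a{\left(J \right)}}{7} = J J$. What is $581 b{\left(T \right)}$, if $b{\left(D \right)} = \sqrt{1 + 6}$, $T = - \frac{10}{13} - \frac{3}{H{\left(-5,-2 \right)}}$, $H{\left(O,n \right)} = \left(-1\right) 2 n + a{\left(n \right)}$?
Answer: $581 \sqrt{7} \approx 1537.2$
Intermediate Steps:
$a{\left(J \right)} = 7 J^{2}$ ($a{\left(J \right)} = 7 J J = 7 J^{2}$)
$H{\left(O,n \right)} = - 2 n + 7 n^{2}$ ($H{\left(O,n \right)} = \left(-1\right) 2 n + 7 n^{2} = - 2 n + 7 n^{2}$)
$T = - \frac{359}{416}$ ($T = - \frac{10}{13} - \frac{3}{\left(-2\right) \left(-2 + 7 \left(-2\right)\right)} = \left(-10\right) \frac{1}{13} - \frac{3}{\left(-2\right) \left(-2 - 14\right)} = - \frac{10}{13} - \frac{3}{\left(-2\right) \left(-16\right)} = - \frac{10}{13} - \frac{3}{32} = - \frac{359}{416} \approx -0.86298$)
$b{\left(D \right)} = \sqrt{7}$
$581 b{\left(T \right)} = 581 \sqrt{7}$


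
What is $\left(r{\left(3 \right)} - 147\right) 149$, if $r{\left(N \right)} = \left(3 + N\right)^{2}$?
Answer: $-16539$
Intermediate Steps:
$\left(r{\left(3 \right)} - 147\right) 149 = \left(\left(3 + 3\right)^{2} - 147\right) 149 = \left(6^{2} - 147\right) 149 = \left(36 - 147\right) 149 = \left(-111\right) 149 = -16539$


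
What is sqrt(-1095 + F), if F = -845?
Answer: 2*I*sqrt(485) ≈ 44.045*I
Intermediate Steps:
sqrt(-1095 + F) = sqrt(-1095 - 845) = sqrt(-1940) = 2*I*sqrt(485)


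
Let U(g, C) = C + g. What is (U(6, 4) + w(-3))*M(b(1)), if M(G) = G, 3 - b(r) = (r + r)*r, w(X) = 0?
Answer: 10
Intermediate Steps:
b(r) = 3 - 2*r**2 (b(r) = 3 - (r + r)*r = 3 - 2*r*r = 3 - 2*r**2)
(U(6, 4) + w(-3))*M(b(1)) = ((4 + 6) + 0)*(3 - 2*1**2) = (10 + 0)*(3 - 2*1) = 10*(3 - 2) = 10*1 = 10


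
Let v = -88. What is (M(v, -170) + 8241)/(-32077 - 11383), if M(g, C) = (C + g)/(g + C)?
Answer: -4121/21730 ≈ -0.18965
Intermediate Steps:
M(g, C) = 1 (M(g, C) = (C + g)/(C + g) = 1)
(M(v, -170) + 8241)/(-32077 - 11383) = (1 + 8241)/(-32077 - 11383) = 8242/(-43460) = 8242*(-1/43460) = -4121/21730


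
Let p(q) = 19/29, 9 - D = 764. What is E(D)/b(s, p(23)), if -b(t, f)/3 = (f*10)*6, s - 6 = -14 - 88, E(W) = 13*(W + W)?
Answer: 56927/342 ≈ 166.45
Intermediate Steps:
D = -755 (D = 9 - 1*764 = 9 - 764 = -755)
E(W) = 26*W (E(W) = 13*(2*W) = 26*W)
s = -96 (s = 6 + (-14 - 88) = 6 - 102 = -96)
p(q) = 19/29 (p(q) = 19*(1/29) = 19/29)
b(t, f) = -180*f (b(t, f) = -3*f*10*6 = -3*10*f*6 = -180*f)
E(D)/b(s, p(23)) = (26*(-755))/((-180*19/29)) = -19630/(-3420/29) = -19630*(-29/3420) = 56927/342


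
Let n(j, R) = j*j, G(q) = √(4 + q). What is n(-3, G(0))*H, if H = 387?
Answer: 3483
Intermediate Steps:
n(j, R) = j²
n(-3, G(0))*H = (-3)²*387 = 9*387 = 3483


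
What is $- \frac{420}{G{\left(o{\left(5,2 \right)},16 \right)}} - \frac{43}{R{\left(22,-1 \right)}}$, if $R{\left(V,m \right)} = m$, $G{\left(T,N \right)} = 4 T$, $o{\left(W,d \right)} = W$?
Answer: $22$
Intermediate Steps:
$- \frac{420}{G{\left(o{\left(5,2 \right)},16 \right)}} - \frac{43}{R{\left(22,-1 \right)}} = - \frac{420}{4 \cdot 5} - \frac{43}{-1} = - \frac{420}{20} - -43 = \left(-420\right) \frac{1}{20} + 43 = -21 + 43 = 22$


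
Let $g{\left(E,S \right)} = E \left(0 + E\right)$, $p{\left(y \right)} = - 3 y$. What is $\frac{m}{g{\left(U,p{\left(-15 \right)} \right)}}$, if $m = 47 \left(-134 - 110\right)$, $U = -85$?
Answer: $- \frac{11468}{7225} \approx -1.5873$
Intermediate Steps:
$g{\left(E,S \right)} = E^{2}$ ($g{\left(E,S \right)} = E E = E^{2}$)
$m = -11468$ ($m = 47 \left(-244\right) = -11468$)
$\frac{m}{g{\left(U,p{\left(-15 \right)} \right)}} = - \frac{11468}{\left(-85\right)^{2}} = - \frac{11468}{7225}$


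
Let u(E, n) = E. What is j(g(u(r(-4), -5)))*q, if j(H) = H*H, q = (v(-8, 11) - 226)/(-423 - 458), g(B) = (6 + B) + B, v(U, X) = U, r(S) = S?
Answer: 936/881 ≈ 1.0624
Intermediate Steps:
g(B) = 6 + 2*B
q = 234/881 (q = (-8 - 226)/(-423 - 458) = -234/(-881) = -234*(-1/881) = 234/881 ≈ 0.26561)
j(H) = H²
j(g(u(r(-4), -5)))*q = (6 + 2*(-4))²*(234/881) = (6 - 8)²*(234/881) = (-2)²*(234/881) = 4*(234/881) = 936/881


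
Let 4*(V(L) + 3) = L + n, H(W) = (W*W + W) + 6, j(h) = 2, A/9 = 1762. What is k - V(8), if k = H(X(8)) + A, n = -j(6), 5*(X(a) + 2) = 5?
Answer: 31731/2 ≈ 15866.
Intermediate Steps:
A = 15858 (A = 9*1762 = 15858)
X(a) = -1 (X(a) = -2 + (1/5)*5 = -2 + 1 = -1)
n = -2 (n = -1*2 = -2)
H(W) = 6 + W + W**2 (H(W) = (W**2 + W) + 6 = (W + W**2) + 6 = 6 + W + W**2)
V(L) = -7/2 + L/4 (V(L) = -3 + (L - 2)/4 = -3 + (-2 + L)/4 = -3 + (-1/2 + L/4) = -7/2 + L/4)
k = 15864 (k = (6 - 1 + (-1)**2) + 15858 = (6 - 1 + 1) + 15858 = 6 + 15858 = 15864)
k - V(8) = 15864 - (-7/2 + (1/4)*8) = 15864 - (-7/2 + 2) = 15864 - 1*(-3/2) = 15864 + 3/2 = 31731/2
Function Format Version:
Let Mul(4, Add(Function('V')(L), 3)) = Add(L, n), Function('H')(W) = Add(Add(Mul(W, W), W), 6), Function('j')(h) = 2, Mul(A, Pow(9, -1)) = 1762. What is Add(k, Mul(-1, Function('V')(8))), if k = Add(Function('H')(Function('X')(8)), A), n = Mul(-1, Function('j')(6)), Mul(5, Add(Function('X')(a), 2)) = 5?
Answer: Rational(31731, 2) ≈ 15866.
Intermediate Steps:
A = 15858 (A = Mul(9, 1762) = 15858)
Function('X')(a) = -1 (Function('X')(a) = Add(-2, Mul(Rational(1, 5), 5)) = Add(-2, 1) = -1)
n = -2 (n = Mul(-1, 2) = -2)
Function('H')(W) = Add(6, W, Pow(W, 2)) (Function('H')(W) = Add(Add(Pow(W, 2), W), 6) = Add(Add(W, Pow(W, 2)), 6) = Add(6, W, Pow(W, 2)))
Function('V')(L) = Add(Rational(-7, 2), Mul(Rational(1, 4), L)) (Function('V')(L) = Add(-3, Mul(Rational(1, 4), Add(L, -2))) = Add(-3, Mul(Rational(1, 4), Add(-2, L))) = Add(-3, Add(Rational(-1, 2), Mul(Rational(1, 4), L))) = Add(Rational(-7, 2), Mul(Rational(1, 4), L)))
k = 15864 (k = Add(Add(6, -1, Pow(-1, 2)), 15858) = Add(Add(6, -1, 1), 15858) = Add(6, 15858) = 15864)
Add(k, Mul(-1, Function('V')(8))) = Add(15864, Mul(-1, Add(Rational(-7, 2), Mul(Rational(1, 4), 8)))) = Add(15864, Mul(-1, Add(Rational(-7, 2), 2))) = Add(15864, Mul(-1, Rational(-3, 2))) = Add(15864, Rational(3, 2)) = Rational(31731, 2)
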